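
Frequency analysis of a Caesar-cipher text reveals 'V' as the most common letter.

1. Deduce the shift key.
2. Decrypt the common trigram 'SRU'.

Step 1: In English, 'E' is the most frequent letter (12.7%).
Step 2: The most frequent ciphertext letter is 'V' (position 21).
Step 3: Shift = (21 - 4) mod 26 = 17.
Step 4: Decrypt 'SRU' by shifting back 17:
  S -> B
  R -> A
  U -> D
Step 5: 'SRU' decrypts to 'BAD'.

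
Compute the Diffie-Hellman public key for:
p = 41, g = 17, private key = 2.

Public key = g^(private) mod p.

Step 1: A = g^a mod p = 17^2 mod 41.
  17^1 mod 41 = 17
  17^2 mod 41 = (17 * 17) mod 41 = 2
Result: A = 2.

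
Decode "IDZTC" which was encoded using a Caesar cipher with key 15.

Step 1: Reverse the shift by subtracting 15 from each letter position.
  I (position 8) -> position (8-15) mod 26 = 19 -> T
  D (position 3) -> position (3-15) mod 26 = 14 -> O
  Z (position 25) -> position (25-15) mod 26 = 10 -> K
  T (position 19) -> position (19-15) mod 26 = 4 -> E
  C (position 2) -> position (2-15) mod 26 = 13 -> N
Decrypted message: TOKEN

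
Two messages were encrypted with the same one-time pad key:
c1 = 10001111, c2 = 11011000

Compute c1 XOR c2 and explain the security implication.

Step 1: c1 XOR c2 = (m1 XOR k) XOR (m2 XOR k).
Step 2: By XOR associativity/commutativity: = m1 XOR m2 XOR k XOR k = m1 XOR m2.
Step 3: 10001111 XOR 11011000 = 01010111 = 87.
Step 4: The key cancels out! An attacker learns m1 XOR m2 = 87, revealing the relationship between plaintexts.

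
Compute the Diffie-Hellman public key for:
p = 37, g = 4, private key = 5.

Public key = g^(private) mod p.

Step 1: A = g^a mod p = 4^5 mod 37.
  4^1 mod 37 = 4
  4^2 mod 37 = (4 * 4) mod 37 = 16
  4^3 mod 37 = (16 * 4) mod 37 = 27
  4^4 mod 37 = (27 * 4) mod 37 = 34
  4^5 mod 37 = (34 * 4) mod 37 = 25
Result: A = 25.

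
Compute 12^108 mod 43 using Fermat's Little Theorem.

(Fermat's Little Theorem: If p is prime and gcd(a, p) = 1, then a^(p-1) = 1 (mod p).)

Step 1: Since 43 is prime, by Fermat's Little Theorem: 12^42 = 1 (mod 43).
Step 2: Reduce exponent: 108 mod 42 = 24.
Step 3: So 12^108 = 12^24 (mod 43).
Step 4: 12^24 mod 43 = 35.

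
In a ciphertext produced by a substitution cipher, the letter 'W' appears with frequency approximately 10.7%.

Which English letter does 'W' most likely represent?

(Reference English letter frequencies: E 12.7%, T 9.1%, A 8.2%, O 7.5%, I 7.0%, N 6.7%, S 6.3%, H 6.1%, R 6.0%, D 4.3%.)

Step 1: The observed frequency is 10.7%.
Step 2: Compare with English frequencies:
  E: 12.7% (difference: 2.0%)
  T: 9.1% (difference: 1.6%) <-- closest
  A: 8.2% (difference: 2.5%)
  O: 7.5% (difference: 3.2%)
  I: 7.0% (difference: 3.7%)
  N: 6.7% (difference: 4.0%)
  S: 6.3% (difference: 4.4%)
  H: 6.1% (difference: 4.6%)
  R: 6.0% (difference: 4.7%)
  D: 4.3% (difference: 6.4%)
Step 3: 'W' most likely represents 'T' (frequency 9.1%).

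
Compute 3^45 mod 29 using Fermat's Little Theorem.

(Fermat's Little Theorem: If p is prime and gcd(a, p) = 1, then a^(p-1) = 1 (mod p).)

Step 1: Since 29 is prime, by Fermat's Little Theorem: 3^28 = 1 (mod 29).
Step 2: Reduce exponent: 45 mod 28 = 17.
Step 3: So 3^45 = 3^17 (mod 29).
Step 4: 3^17 mod 29 = 2.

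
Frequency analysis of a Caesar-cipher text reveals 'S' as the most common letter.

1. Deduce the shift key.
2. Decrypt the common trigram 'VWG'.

Step 1: In English, 'E' is the most frequent letter (12.7%).
Step 2: The most frequent ciphertext letter is 'S' (position 18).
Step 3: Shift = (18 - 4) mod 26 = 14.
Step 4: Decrypt 'VWG' by shifting back 14:
  V -> H
  W -> I
  G -> S
Step 5: 'VWG' decrypts to 'HIS'.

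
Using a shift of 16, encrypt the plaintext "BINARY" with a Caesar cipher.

Step 1: For each letter, shift forward by 16 positions (mod 26).
  B (position 1) -> position (1+16) mod 26 = 17 -> R
  I (position 8) -> position (8+16) mod 26 = 24 -> Y
  N (position 13) -> position (13+16) mod 26 = 3 -> D
  A (position 0) -> position (0+16) mod 26 = 16 -> Q
  R (position 17) -> position (17+16) mod 26 = 7 -> H
  Y (position 24) -> position (24+16) mod 26 = 14 -> O
Result: RYDQHO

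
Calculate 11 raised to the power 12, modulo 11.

Step 1: Compute 11^12 mod 11 step by step, reducing modulo 11 at each step.
  11^1 mod 11 = 0
  11^2 mod 11 = (0 * 11) mod 11 = 0
  11^3 mod 11 = (0 * 11) mod 11 = 0
  11^4 mod 11 = (0 * 11) mod 11 = 0
  11^5 mod 11 = (0 * 11) mod 11 = 0
  11^6 mod 11 = (0 * 11) mod 11 = 0
  11^7 mod 11 = (0 * 11) mod 11 = 0
  11^8 mod 11 = (0 * 11) mod 11 = 0
  11^9 mod 11 = (0 * 11) mod 11 = 0
  11^10 mod 11 = (0 * 11) mod 11 = 0
  11^11 mod 11 = (0 * 11) mod 11 = 0
  11^12 mod 11 = (0 * 11) mod 11 = 0
Step 2: Result = 0.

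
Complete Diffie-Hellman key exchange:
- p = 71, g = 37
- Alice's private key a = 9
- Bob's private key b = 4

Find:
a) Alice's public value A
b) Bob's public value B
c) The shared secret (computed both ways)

Step 1: A = g^a mod p = 37^9 mod 71 = 20.
Step 2: B = g^b mod p = 37^4 mod 71 = 45.
Step 3: Alice computes s = B^a mod p = 45^9 mod 71 = 37.
Step 4: Bob computes s = A^b mod p = 20^4 mod 71 = 37.
Both sides agree: shared secret = 37.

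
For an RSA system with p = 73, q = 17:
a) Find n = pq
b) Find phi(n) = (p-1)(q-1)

Step 1: n = p * q = 73 * 17 = 1241.
Step 2: phi(n) = (p-1)(q-1) = 72 * 16 = 1152.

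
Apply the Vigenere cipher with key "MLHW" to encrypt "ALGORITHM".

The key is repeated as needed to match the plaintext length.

Step 1: Repeat key to match plaintext length:
  Plaintext: ALGORITHM
  Key:       MLHWMLHWM
Step 2: Encrypt each letter:
  A(0) + M(12) = (0+12) mod 26 = 12 = M
  L(11) + L(11) = (11+11) mod 26 = 22 = W
  G(6) + H(7) = (6+7) mod 26 = 13 = N
  O(14) + W(22) = (14+22) mod 26 = 10 = K
  R(17) + M(12) = (17+12) mod 26 = 3 = D
  I(8) + L(11) = (8+11) mod 26 = 19 = T
  T(19) + H(7) = (19+7) mod 26 = 0 = A
  H(7) + W(22) = (7+22) mod 26 = 3 = D
  M(12) + M(12) = (12+12) mod 26 = 24 = Y
Ciphertext: MWNKDTADY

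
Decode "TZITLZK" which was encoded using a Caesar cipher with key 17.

Step 1: Reverse the shift by subtracting 17 from each letter position.
  T (position 19) -> position (19-17) mod 26 = 2 -> C
  Z (position 25) -> position (25-17) mod 26 = 8 -> I
  I (position 8) -> position (8-17) mod 26 = 17 -> R
  T (position 19) -> position (19-17) mod 26 = 2 -> C
  L (position 11) -> position (11-17) mod 26 = 20 -> U
  Z (position 25) -> position (25-17) mod 26 = 8 -> I
  K (position 10) -> position (10-17) mod 26 = 19 -> T
Decrypted message: CIRCUIT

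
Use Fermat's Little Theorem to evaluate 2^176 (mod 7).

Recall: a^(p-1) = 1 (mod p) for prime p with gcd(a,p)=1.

Step 1: Since 7 is prime, by Fermat's Little Theorem: 2^6 = 1 (mod 7).
Step 2: Reduce exponent: 176 mod 6 = 2.
Step 3: So 2^176 = 2^2 (mod 7).
Step 4: 2^2 mod 7 = 4.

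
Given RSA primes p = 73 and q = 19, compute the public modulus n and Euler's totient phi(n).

Step 1: n = p * q = 73 * 19 = 1387.
Step 2: phi(n) = (p-1)(q-1) = 72 * 18 = 1296.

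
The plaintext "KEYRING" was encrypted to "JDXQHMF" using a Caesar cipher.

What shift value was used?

Step 1: Compare first letters: K (position 10) -> J (position 9).
Step 2: Shift = (9 - 10) mod 26 = 25.
The shift value is 25.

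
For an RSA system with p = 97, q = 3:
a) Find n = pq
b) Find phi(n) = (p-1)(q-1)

Step 1: n = p * q = 97 * 3 = 291.
Step 2: phi(n) = (p-1)(q-1) = 96 * 2 = 192.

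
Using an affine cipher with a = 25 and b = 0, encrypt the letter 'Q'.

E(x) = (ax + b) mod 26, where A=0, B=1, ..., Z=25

Step 1: Convert 'Q' to number: x = 16.
Step 2: E(16) = (25 * 16 + 0) mod 26 = 400 mod 26 = 10.
Step 3: Convert 10 back to letter: K.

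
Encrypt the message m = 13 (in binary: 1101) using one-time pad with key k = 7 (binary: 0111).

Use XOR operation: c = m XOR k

Step 1: Write out the XOR operation bit by bit:
  Message: 1101
  Key:     0111
  XOR:     1010
Step 2: Convert to decimal: 1010 = 10.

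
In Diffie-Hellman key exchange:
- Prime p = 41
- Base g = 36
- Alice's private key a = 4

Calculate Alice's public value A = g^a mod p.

Step 1: A = g^a mod p = 36^4 mod 41.
  36^1 mod 41 = 36
  36^2 mod 41 = (36 * 36) mod 41 = 25
  36^3 mod 41 = (25 * 36) mod 41 = 39
  36^4 mod 41 = (39 * 36) mod 41 = 10
Result: A = 10.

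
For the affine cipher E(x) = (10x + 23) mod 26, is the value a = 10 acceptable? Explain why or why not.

Step 1: Compute gcd(10, 26).
Step 2: gcd(10, 26) = 2.
Since gcd = 2 != 1, 10 shares a common factor with 26, so it cannot be used.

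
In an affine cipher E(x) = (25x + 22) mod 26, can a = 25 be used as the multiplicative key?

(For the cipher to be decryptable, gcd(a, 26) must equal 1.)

Step 1: Compute gcd(25, 26).
Step 2: gcd(25, 26) = 1.
Since gcd = 1, 25 is coprime with 26, so it is a valid key.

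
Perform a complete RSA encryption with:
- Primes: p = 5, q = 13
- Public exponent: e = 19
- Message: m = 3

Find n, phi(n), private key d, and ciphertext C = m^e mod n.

Step 1: n = 5 * 13 = 65.
Step 2: phi(n) = (5-1)(13-1) = 4 * 12 = 48.
Step 3: Find d = 19^(-1) mod 48 = 43.
  Verify: 19 * 43 = 817 = 1 (mod 48).
Step 4: C = 3^19 mod 65 = 42.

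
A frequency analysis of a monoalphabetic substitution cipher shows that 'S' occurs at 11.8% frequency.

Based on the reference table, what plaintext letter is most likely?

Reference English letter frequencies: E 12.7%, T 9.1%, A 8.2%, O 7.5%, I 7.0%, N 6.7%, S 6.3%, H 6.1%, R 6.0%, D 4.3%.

Step 1: The observed frequency is 11.8%.
Step 2: Compare with English frequencies:
  E: 12.7% (difference: 0.9%) <-- closest
  T: 9.1% (difference: 2.7%)
  A: 8.2% (difference: 3.6%)
  O: 7.5% (difference: 4.3%)
  I: 7.0% (difference: 4.8%)
  N: 6.7% (difference: 5.1%)
  S: 6.3% (difference: 5.5%)
  H: 6.1% (difference: 5.7%)
  R: 6.0% (difference: 5.8%)
  D: 4.3% (difference: 7.5%)
Step 3: 'S' most likely represents 'E' (frequency 12.7%).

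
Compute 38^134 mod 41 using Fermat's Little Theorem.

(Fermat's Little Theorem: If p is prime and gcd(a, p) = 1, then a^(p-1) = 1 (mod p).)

Step 1: Since 41 is prime, by Fermat's Little Theorem: 38^40 = 1 (mod 41).
Step 2: Reduce exponent: 134 mod 40 = 14.
Step 3: So 38^134 = 38^14 (mod 41).
Step 4: 38^14 mod 41 = 32.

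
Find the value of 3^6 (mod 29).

Step 1: Compute 3^6 mod 29 step by step, reducing modulo 29 at each step.
  3^1 mod 29 = 3
  3^2 mod 29 = (3 * 3) mod 29 = 9
  3^3 mod 29 = (9 * 3) mod 29 = 27
  3^4 mod 29 = (27 * 3) mod 29 = 23
  3^5 mod 29 = (23 * 3) mod 29 = 11
  3^6 mod 29 = (11 * 3) mod 29 = 4
Step 2: Result = 4.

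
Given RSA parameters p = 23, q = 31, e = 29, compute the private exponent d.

Step 1: n = 23 * 31 = 713.
Step 2: phi(n) = 22 * 30 = 660.
Step 3: Find d such that 29 * d = 1 (mod 660).
Step 4: d = 29^(-1) mod 660 = 569.
Verification: 29 * 569 = 16501 = 25 * 660 + 1.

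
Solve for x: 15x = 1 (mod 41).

Step 1: We need x such that 15 * x = 1 (mod 41).
Step 2: Using the extended Euclidean algorithm or trial:
  15 * 11 = 165 = 4 * 41 + 1.
Step 3: Since 165 mod 41 = 1, the inverse is x = 11.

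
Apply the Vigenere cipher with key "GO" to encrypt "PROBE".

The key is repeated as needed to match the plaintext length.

Step 1: Repeat key to match plaintext length:
  Plaintext: PROBE
  Key:       GOGOG
Step 2: Encrypt each letter:
  P(15) + G(6) = (15+6) mod 26 = 21 = V
  R(17) + O(14) = (17+14) mod 26 = 5 = F
  O(14) + G(6) = (14+6) mod 26 = 20 = U
  B(1) + O(14) = (1+14) mod 26 = 15 = P
  E(4) + G(6) = (4+6) mod 26 = 10 = K
Ciphertext: VFUPK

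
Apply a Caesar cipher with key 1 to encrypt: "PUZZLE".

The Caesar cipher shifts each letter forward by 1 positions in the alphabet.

Step 1: For each letter, shift forward by 1 positions (mod 26).
  P (position 15) -> position (15+1) mod 26 = 16 -> Q
  U (position 20) -> position (20+1) mod 26 = 21 -> V
  Z (position 25) -> position (25+1) mod 26 = 0 -> A
  Z (position 25) -> position (25+1) mod 26 = 0 -> A
  L (position 11) -> position (11+1) mod 26 = 12 -> M
  E (position 4) -> position (4+1) mod 26 = 5 -> F
Result: QVAAMF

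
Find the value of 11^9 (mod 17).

Step 1: Compute 11^9 mod 17 step by step, reducing modulo 17 at each step.
  11^1 mod 17 = 11
  11^2 mod 17 = (11 * 11) mod 17 = 2
  11^3 mod 17 = (2 * 11) mod 17 = 5
  11^4 mod 17 = (5 * 11) mod 17 = 4
  11^5 mod 17 = (4 * 11) mod 17 = 10
  11^6 mod 17 = (10 * 11) mod 17 = 8
  11^7 mod 17 = (8 * 11) mod 17 = 3
  11^8 mod 17 = (3 * 11) mod 17 = 16
  11^9 mod 17 = (16 * 11) mod 17 = 6
Step 2: Result = 6.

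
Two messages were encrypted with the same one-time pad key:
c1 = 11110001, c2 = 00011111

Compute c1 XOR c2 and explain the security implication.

Step 1: c1 XOR c2 = (m1 XOR k) XOR (m2 XOR k).
Step 2: By XOR associativity/commutativity: = m1 XOR m2 XOR k XOR k = m1 XOR m2.
Step 3: 11110001 XOR 00011111 = 11101110 = 238.
Step 4: The key cancels out! An attacker learns m1 XOR m2 = 238, revealing the relationship between plaintexts.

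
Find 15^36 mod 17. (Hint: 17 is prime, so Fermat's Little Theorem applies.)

Step 1: Since 17 is prime, by Fermat's Little Theorem: 15^16 = 1 (mod 17).
Step 2: Reduce exponent: 36 mod 16 = 4.
Step 3: So 15^36 = 15^4 (mod 17).
Step 4: 15^4 mod 17 = 16.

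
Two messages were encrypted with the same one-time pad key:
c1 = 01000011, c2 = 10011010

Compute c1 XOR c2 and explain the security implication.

Step 1: c1 XOR c2 = (m1 XOR k) XOR (m2 XOR k).
Step 2: By XOR associativity/commutativity: = m1 XOR m2 XOR k XOR k = m1 XOR m2.
Step 3: 01000011 XOR 10011010 = 11011001 = 217.
Step 4: The key cancels out! An attacker learns m1 XOR m2 = 217, revealing the relationship between plaintexts.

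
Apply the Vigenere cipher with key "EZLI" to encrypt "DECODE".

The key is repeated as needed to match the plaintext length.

Step 1: Repeat key to match plaintext length:
  Plaintext: DECODE
  Key:       EZLIEZ
Step 2: Encrypt each letter:
  D(3) + E(4) = (3+4) mod 26 = 7 = H
  E(4) + Z(25) = (4+25) mod 26 = 3 = D
  C(2) + L(11) = (2+11) mod 26 = 13 = N
  O(14) + I(8) = (14+8) mod 26 = 22 = W
  D(3) + E(4) = (3+4) mod 26 = 7 = H
  E(4) + Z(25) = (4+25) mod 26 = 3 = D
Ciphertext: HDNWHD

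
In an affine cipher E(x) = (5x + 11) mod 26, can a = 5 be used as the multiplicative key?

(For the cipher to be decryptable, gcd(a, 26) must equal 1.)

Step 1: Compute gcd(5, 26).
Step 2: gcd(5, 26) = 1.
Since gcd = 1, 5 is coprime with 26, so it is a valid key.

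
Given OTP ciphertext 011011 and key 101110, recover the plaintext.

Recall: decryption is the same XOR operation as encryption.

Step 1: XOR ciphertext with key:
  Ciphertext: 011011
  Key:        101110
  XOR:        110101
Step 2: Plaintext = 110101 = 53 in decimal.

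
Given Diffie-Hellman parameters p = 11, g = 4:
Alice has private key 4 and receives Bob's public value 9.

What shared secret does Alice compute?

Step 1: s = B^a mod p = 9^4 mod 11.
  9^1 mod 11 = 9
  9^2 mod 11 = (9 * 9) mod 11 = 4
  9^3 mod 11 = (4 * 9) mod 11 = 3
  9^4 mod 11 = (3 * 9) mod 11 = 5
Result: shared secret = 5.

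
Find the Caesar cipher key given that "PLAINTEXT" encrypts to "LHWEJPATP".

Step 1: Compare first letters: P (position 15) -> L (position 11).
Step 2: Shift = (11 - 15) mod 26 = 22.
The shift value is 22.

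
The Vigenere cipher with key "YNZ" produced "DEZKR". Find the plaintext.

Step 1: Extend key: YNZYN
Step 2: Decrypt each letter (c - k) mod 26:
  D(3) - Y(24) = (3-24) mod 26 = 5 = F
  E(4) - N(13) = (4-13) mod 26 = 17 = R
  Z(25) - Z(25) = (25-25) mod 26 = 0 = A
  K(10) - Y(24) = (10-24) mod 26 = 12 = M
  R(17) - N(13) = (17-13) mod 26 = 4 = E
Plaintext: FRAME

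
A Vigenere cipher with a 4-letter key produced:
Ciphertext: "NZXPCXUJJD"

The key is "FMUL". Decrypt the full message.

Step 1: Key 'FMUL' has length 4. Extended key: FMULFMULFM
Step 2: Decrypt each position:
  N(13) - F(5) = 8 = I
  Z(25) - M(12) = 13 = N
  X(23) - U(20) = 3 = D
  P(15) - L(11) = 4 = E
  C(2) - F(5) = 23 = X
  X(23) - M(12) = 11 = L
  U(20) - U(20) = 0 = A
  J(9) - L(11) = 24 = Y
  J(9) - F(5) = 4 = E
  D(3) - M(12) = 17 = R
Plaintext: INDEXLAYER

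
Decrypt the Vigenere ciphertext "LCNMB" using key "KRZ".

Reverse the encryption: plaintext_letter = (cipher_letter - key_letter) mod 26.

Step 1: Extend key: KRZKR
Step 2: Decrypt each letter (c - k) mod 26:
  L(11) - K(10) = (11-10) mod 26 = 1 = B
  C(2) - R(17) = (2-17) mod 26 = 11 = L
  N(13) - Z(25) = (13-25) mod 26 = 14 = O
  M(12) - K(10) = (12-10) mod 26 = 2 = C
  B(1) - R(17) = (1-17) mod 26 = 10 = K
Plaintext: BLOCK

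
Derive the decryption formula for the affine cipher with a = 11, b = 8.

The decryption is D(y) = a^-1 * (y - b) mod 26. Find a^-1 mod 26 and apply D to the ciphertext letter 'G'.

Step 1: Find a^-1, the modular inverse of 11 mod 26.
Step 2: We need 11 * a^-1 = 1 (mod 26).
Step 3: 11 * 19 = 209 = 8 * 26 + 1, so a^-1 = 19.
Step 4: D(y) = 19(y - 8) mod 26.
Step 5: Apply to 'G' (y = 6): D(6) = 19 * (6 - 8) mod 26 = 19 * -2 mod 26 = 14 -> 'O'.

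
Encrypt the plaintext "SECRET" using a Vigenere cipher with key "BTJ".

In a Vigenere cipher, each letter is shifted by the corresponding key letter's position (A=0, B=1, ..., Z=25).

Step 1: Repeat key to match plaintext length:
  Plaintext: SECRET
  Key:       BTJBTJ
Step 2: Encrypt each letter:
  S(18) + B(1) = (18+1) mod 26 = 19 = T
  E(4) + T(19) = (4+19) mod 26 = 23 = X
  C(2) + J(9) = (2+9) mod 26 = 11 = L
  R(17) + B(1) = (17+1) mod 26 = 18 = S
  E(4) + T(19) = (4+19) mod 26 = 23 = X
  T(19) + J(9) = (19+9) mod 26 = 2 = C
Ciphertext: TXLSXC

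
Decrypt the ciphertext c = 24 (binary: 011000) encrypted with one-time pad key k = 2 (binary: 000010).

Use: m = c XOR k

Step 1: XOR ciphertext with key:
  Ciphertext: 011000
  Key:        000010
  XOR:        011010
Step 2: Plaintext = 011010 = 26 in decimal.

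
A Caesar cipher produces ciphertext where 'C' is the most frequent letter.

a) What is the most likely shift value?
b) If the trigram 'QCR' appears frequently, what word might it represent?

Step 1: In English, 'E' is the most frequent letter (12.7%).
Step 2: The most frequent ciphertext letter is 'C' (position 2).
Step 3: Shift = (2 - 4) mod 26 = 24.
Step 4: Decrypt 'QCR' by shifting back 24:
  Q -> S
  C -> E
  R -> T
Step 5: 'QCR' decrypts to 'SET'.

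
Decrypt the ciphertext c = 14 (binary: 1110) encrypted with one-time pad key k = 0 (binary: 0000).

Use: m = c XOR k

Step 1: XOR ciphertext with key:
  Ciphertext: 1110
  Key:        0000
  XOR:        1110
Step 2: Plaintext = 1110 = 14 in decimal.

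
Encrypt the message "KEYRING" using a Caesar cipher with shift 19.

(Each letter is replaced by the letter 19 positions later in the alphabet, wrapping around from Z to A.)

Step 1: For each letter, shift forward by 19 positions (mod 26).
  K (position 10) -> position (10+19) mod 26 = 3 -> D
  E (position 4) -> position (4+19) mod 26 = 23 -> X
  Y (position 24) -> position (24+19) mod 26 = 17 -> R
  R (position 17) -> position (17+19) mod 26 = 10 -> K
  I (position 8) -> position (8+19) mod 26 = 1 -> B
  N (position 13) -> position (13+19) mod 26 = 6 -> G
  G (position 6) -> position (6+19) mod 26 = 25 -> Z
Result: DXRKBGZ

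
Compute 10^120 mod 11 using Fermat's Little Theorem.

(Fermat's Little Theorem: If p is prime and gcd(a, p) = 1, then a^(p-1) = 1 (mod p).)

Step 1: Since 11 is prime, by Fermat's Little Theorem: 10^10 = 1 (mod 11).
Step 2: Reduce exponent: 120 mod 10 = 0.
Step 3: So 10^120 = 10^0 (mod 11).
Step 4: 10^0 mod 11 = 1.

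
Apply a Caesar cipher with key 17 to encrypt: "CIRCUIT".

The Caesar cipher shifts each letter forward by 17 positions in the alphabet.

Step 1: For each letter, shift forward by 17 positions (mod 26).
  C (position 2) -> position (2+17) mod 26 = 19 -> T
  I (position 8) -> position (8+17) mod 26 = 25 -> Z
  R (position 17) -> position (17+17) mod 26 = 8 -> I
  C (position 2) -> position (2+17) mod 26 = 19 -> T
  U (position 20) -> position (20+17) mod 26 = 11 -> L
  I (position 8) -> position (8+17) mod 26 = 25 -> Z
  T (position 19) -> position (19+17) mod 26 = 10 -> K
Result: TZITLZK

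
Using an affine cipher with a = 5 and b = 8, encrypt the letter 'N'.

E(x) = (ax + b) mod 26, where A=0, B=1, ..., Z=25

Step 1: Convert 'N' to number: x = 13.
Step 2: E(13) = (5 * 13 + 8) mod 26 = 73 mod 26 = 21.
Step 3: Convert 21 back to letter: V.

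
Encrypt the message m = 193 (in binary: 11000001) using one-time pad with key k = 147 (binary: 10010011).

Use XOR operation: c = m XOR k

Step 1: Write out the XOR operation bit by bit:
  Message: 11000001
  Key:     10010011
  XOR:     01010010
Step 2: Convert to decimal: 01010010 = 82.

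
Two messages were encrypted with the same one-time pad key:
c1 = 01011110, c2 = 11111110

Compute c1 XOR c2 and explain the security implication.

Step 1: c1 XOR c2 = (m1 XOR k) XOR (m2 XOR k).
Step 2: By XOR associativity/commutativity: = m1 XOR m2 XOR k XOR k = m1 XOR m2.
Step 3: 01011110 XOR 11111110 = 10100000 = 160.
Step 4: The key cancels out! An attacker learns m1 XOR m2 = 160, revealing the relationship between plaintexts.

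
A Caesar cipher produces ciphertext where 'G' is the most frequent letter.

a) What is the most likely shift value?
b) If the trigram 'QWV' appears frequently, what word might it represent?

Step 1: In English, 'E' is the most frequent letter (12.7%).
Step 2: The most frequent ciphertext letter is 'G' (position 6).
Step 3: Shift = (6 - 4) mod 26 = 2.
Step 4: Decrypt 'QWV' by shifting back 2:
  Q -> O
  W -> U
  V -> T
Step 5: 'QWV' decrypts to 'OUT'.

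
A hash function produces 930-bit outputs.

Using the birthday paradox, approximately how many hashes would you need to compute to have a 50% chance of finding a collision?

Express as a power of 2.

Step 1: The birthday paradox gives collision probability ~50% after sqrt(2^n) = 2^(n/2) hashes.
Step 2: For 930-bit output: 2^(930/2) = 2^465.
Step 3: Approximately 2^465 hash computations needed.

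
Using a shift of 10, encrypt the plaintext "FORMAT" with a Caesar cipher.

Step 1: For each letter, shift forward by 10 positions (mod 26).
  F (position 5) -> position (5+10) mod 26 = 15 -> P
  O (position 14) -> position (14+10) mod 26 = 24 -> Y
  R (position 17) -> position (17+10) mod 26 = 1 -> B
  M (position 12) -> position (12+10) mod 26 = 22 -> W
  A (position 0) -> position (0+10) mod 26 = 10 -> K
  T (position 19) -> position (19+10) mod 26 = 3 -> D
Result: PYBWKD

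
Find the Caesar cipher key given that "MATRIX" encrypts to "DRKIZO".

Step 1: Compare first letters: M (position 12) -> D (position 3).
Step 2: Shift = (3 - 12) mod 26 = 17.
The shift value is 17.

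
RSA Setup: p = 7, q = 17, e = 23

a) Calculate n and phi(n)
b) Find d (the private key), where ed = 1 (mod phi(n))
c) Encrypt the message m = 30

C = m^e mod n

Step 1: n = 7 * 17 = 119.
Step 2: phi(n) = (7-1)(17-1) = 6 * 16 = 96.
Step 3: Find d = 23^(-1) mod 96 = 71.
  Verify: 23 * 71 = 1633 = 1 (mod 96).
Step 4: C = 30^23 mod 119 = 4.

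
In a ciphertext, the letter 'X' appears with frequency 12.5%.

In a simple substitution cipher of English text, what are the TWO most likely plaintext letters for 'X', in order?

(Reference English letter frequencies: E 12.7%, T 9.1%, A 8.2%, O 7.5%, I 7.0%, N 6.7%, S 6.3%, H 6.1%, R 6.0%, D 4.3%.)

Step 1: Observed frequency of 'X' is 12.5%.
Step 2: Compute distances to each reference frequency and sort:
  E (12.7%): difference = 0.2% <-- BEST
  T (9.1%): difference = 3.4% <-- RUNNER-UP
  A (8.2%): difference = 4.3%
  O (7.5%): difference = 5.0%
  I (7.0%): difference = 5.5%
Step 3: Most likely is 'E' (12.7%, diff 0.2%); second most likely is 'T' (9.1%, diff 3.4%).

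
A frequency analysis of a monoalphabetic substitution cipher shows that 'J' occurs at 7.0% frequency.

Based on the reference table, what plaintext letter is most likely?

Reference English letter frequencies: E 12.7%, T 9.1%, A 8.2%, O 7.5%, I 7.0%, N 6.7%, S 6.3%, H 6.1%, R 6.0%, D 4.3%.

Step 1: The observed frequency is 7.0%.
Step 2: Compare with English frequencies:
  E: 12.7% (difference: 5.7%)
  T: 9.1% (difference: 2.1%)
  A: 8.2% (difference: 1.2%)
  O: 7.5% (difference: 0.5%)
  I: 7.0% (difference: 0.0%) <-- closest
  N: 6.7% (difference: 0.3%)
  S: 6.3% (difference: 0.7%)
  H: 6.1% (difference: 0.9%)
  R: 6.0% (difference: 1.0%)
  D: 4.3% (difference: 2.7%)
Step 3: 'J' most likely represents 'I' (frequency 7.0%).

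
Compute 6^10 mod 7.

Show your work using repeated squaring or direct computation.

Step 1: Compute 6^10 mod 7 step by step, reducing modulo 7 at each step.
  6^1 mod 7 = 6
  6^2 mod 7 = (6 * 6) mod 7 = 1
  6^3 mod 7 = (1 * 6) mod 7 = 6
  6^4 mod 7 = (6 * 6) mod 7 = 1
  6^5 mod 7 = (1 * 6) mod 7 = 6
  6^6 mod 7 = (6 * 6) mod 7 = 1
  6^7 mod 7 = (1 * 6) mod 7 = 6
  6^8 mod 7 = (6 * 6) mod 7 = 1
  6^9 mod 7 = (1 * 6) mod 7 = 6
  6^10 mod 7 = (6 * 6) mod 7 = 1
Step 2: Result = 1.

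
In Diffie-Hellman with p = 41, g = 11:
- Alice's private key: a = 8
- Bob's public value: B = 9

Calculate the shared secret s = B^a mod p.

Step 1: s = B^a mod p = 9^8 mod 41.
  9^1 mod 41 = 9
  9^2 mod 41 = (9 * 9) mod 41 = 40
  9^3 mod 41 = (40 * 9) mod 41 = 32
  9^4 mod 41 = (32 * 9) mod 41 = 1
  9^5 mod 41 = (1 * 9) mod 41 = 9
  9^6 mod 41 = (9 * 9) mod 41 = 40
  9^7 mod 41 = (40 * 9) mod 41 = 32
  9^8 mod 41 = (32 * 9) mod 41 = 1
Result: shared secret = 1.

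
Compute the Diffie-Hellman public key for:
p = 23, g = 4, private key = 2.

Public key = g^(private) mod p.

Step 1: A = g^a mod p = 4^2 mod 23.
  4^1 mod 23 = 4
  4^2 mod 23 = (4 * 4) mod 23 = 16
Result: A = 16.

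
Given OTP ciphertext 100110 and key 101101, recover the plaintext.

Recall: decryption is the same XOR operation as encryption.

Step 1: XOR ciphertext with key:
  Ciphertext: 100110
  Key:        101101
  XOR:        001011
Step 2: Plaintext = 001011 = 11 in decimal.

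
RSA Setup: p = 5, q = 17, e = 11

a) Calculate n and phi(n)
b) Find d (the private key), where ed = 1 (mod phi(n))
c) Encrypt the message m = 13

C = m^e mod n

Step 1: n = 5 * 17 = 85.
Step 2: phi(n) = (5-1)(17-1) = 4 * 16 = 64.
Step 3: Find d = 11^(-1) mod 64 = 35.
  Verify: 11 * 35 = 385 = 1 (mod 64).
Step 4: C = 13^11 mod 85 = 72.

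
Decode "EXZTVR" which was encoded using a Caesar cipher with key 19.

Step 1: Reverse the shift by subtracting 19 from each letter position.
  E (position 4) -> position (4-19) mod 26 = 11 -> L
  X (position 23) -> position (23-19) mod 26 = 4 -> E
  Z (position 25) -> position (25-19) mod 26 = 6 -> G
  T (position 19) -> position (19-19) mod 26 = 0 -> A
  V (position 21) -> position (21-19) mod 26 = 2 -> C
  R (position 17) -> position (17-19) mod 26 = 24 -> Y
Decrypted message: LEGACY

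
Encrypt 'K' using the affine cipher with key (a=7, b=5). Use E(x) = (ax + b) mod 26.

Step 1: Convert 'K' to number: x = 10.
Step 2: E(10) = (7 * 10 + 5) mod 26 = 75 mod 26 = 23.
Step 3: Convert 23 back to letter: X.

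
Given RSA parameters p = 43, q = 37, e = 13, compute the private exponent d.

Step 1: n = 43 * 37 = 1591.
Step 2: phi(n) = 42 * 36 = 1512.
Step 3: Find d such that 13 * d = 1 (mod 1512).
Step 4: d = 13^(-1) mod 1512 = 349.
Verification: 13 * 349 = 4537 = 3 * 1512 + 1.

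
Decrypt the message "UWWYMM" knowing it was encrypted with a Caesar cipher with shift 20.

Step 1: Reverse the shift by subtracting 20 from each letter position.
  U (position 20) -> position (20-20) mod 26 = 0 -> A
  W (position 22) -> position (22-20) mod 26 = 2 -> C
  W (position 22) -> position (22-20) mod 26 = 2 -> C
  Y (position 24) -> position (24-20) mod 26 = 4 -> E
  M (position 12) -> position (12-20) mod 26 = 18 -> S
  M (position 12) -> position (12-20) mod 26 = 18 -> S
Decrypted message: ACCESS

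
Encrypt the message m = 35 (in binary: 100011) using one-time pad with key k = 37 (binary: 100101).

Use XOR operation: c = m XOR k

Step 1: Write out the XOR operation bit by bit:
  Message: 100011
  Key:     100101
  XOR:     000110
Step 2: Convert to decimal: 000110 = 6.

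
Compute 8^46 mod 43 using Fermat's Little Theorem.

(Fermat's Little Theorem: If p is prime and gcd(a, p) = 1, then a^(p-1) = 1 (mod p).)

Step 1: Since 43 is prime, by Fermat's Little Theorem: 8^42 = 1 (mod 43).
Step 2: Reduce exponent: 46 mod 42 = 4.
Step 3: So 8^46 = 8^4 (mod 43).
Step 4: 8^4 mod 43 = 11.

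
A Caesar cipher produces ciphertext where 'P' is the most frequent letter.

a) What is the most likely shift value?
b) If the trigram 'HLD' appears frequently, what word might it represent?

Step 1: In English, 'E' is the most frequent letter (12.7%).
Step 2: The most frequent ciphertext letter is 'P' (position 15).
Step 3: Shift = (15 - 4) mod 26 = 11.
Step 4: Decrypt 'HLD' by shifting back 11:
  H -> W
  L -> A
  D -> S
Step 5: 'HLD' decrypts to 'WAS'.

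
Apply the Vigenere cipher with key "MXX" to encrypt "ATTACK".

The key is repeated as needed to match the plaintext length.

Step 1: Repeat key to match plaintext length:
  Plaintext: ATTACK
  Key:       MXXMXX
Step 2: Encrypt each letter:
  A(0) + M(12) = (0+12) mod 26 = 12 = M
  T(19) + X(23) = (19+23) mod 26 = 16 = Q
  T(19) + X(23) = (19+23) mod 26 = 16 = Q
  A(0) + M(12) = (0+12) mod 26 = 12 = M
  C(2) + X(23) = (2+23) mod 26 = 25 = Z
  K(10) + X(23) = (10+23) mod 26 = 7 = H
Ciphertext: MQQMZH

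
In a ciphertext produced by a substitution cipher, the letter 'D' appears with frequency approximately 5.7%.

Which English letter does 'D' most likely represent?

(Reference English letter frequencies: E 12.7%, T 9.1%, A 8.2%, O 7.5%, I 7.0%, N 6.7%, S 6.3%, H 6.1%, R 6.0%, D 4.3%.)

Step 1: The observed frequency is 5.7%.
Step 2: Compare with English frequencies:
  E: 12.7% (difference: 7.0%)
  T: 9.1% (difference: 3.4%)
  A: 8.2% (difference: 2.5%)
  O: 7.5% (difference: 1.8%)
  I: 7.0% (difference: 1.3%)
  N: 6.7% (difference: 1.0%)
  S: 6.3% (difference: 0.6%)
  H: 6.1% (difference: 0.4%)
  R: 6.0% (difference: 0.3%) <-- closest
  D: 4.3% (difference: 1.4%)
Step 3: 'D' most likely represents 'R' (frequency 6.0%).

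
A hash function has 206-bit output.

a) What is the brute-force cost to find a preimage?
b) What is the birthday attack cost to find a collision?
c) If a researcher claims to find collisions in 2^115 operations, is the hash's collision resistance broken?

Step 1: Preimage resistance requires brute-force of 2^206 operations.
Step 2: Collision resistance (birthday bound) = 2^(206/2) = 2^103.
Step 3: The claimed attack costs 2^115 operations.
Step 4: Since 2^115 >= 2^103, the claimed attack is no faster than the generic birthday attack, so this does not break collision resistance.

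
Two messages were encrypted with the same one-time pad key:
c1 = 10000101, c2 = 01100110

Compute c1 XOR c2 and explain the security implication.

Step 1: c1 XOR c2 = (m1 XOR k) XOR (m2 XOR k).
Step 2: By XOR associativity/commutativity: = m1 XOR m2 XOR k XOR k = m1 XOR m2.
Step 3: 10000101 XOR 01100110 = 11100011 = 227.
Step 4: The key cancels out! An attacker learns m1 XOR m2 = 227, revealing the relationship between plaintexts.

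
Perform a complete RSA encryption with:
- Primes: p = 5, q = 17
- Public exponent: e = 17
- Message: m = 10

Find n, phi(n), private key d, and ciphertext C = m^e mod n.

Step 1: n = 5 * 17 = 85.
Step 2: phi(n) = (5-1)(17-1) = 4 * 16 = 64.
Step 3: Find d = 17^(-1) mod 64 = 49.
  Verify: 17 * 49 = 833 = 1 (mod 64).
Step 4: C = 10^17 mod 85 = 10.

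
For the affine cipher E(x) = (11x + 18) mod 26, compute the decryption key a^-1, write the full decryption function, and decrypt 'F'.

Step 1: Find a^-1, the modular inverse of 11 mod 26.
Step 2: We need 11 * a^-1 = 1 (mod 26).
Step 3: 11 * 19 = 209 = 8 * 26 + 1, so a^-1 = 19.
Step 4: D(y) = 19(y - 18) mod 26.
Step 5: Apply to 'F' (y = 5): D(5) = 19 * (5 - 18) mod 26 = 19 * -13 mod 26 = 13 -> 'N'.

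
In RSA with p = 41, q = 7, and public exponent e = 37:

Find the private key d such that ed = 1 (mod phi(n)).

Step 1: n = 41 * 7 = 287.
Step 2: phi(n) = 40 * 6 = 240.
Step 3: Find d such that 37 * d = 1 (mod 240).
Step 4: d = 37^(-1) mod 240 = 13.
Verification: 37 * 13 = 481 = 2 * 240 + 1.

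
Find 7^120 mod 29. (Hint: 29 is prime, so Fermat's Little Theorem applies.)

Step 1: Since 29 is prime, by Fermat's Little Theorem: 7^28 = 1 (mod 29).
Step 2: Reduce exponent: 120 mod 28 = 8.
Step 3: So 7^120 = 7^8 (mod 29).
Step 4: 7^8 mod 29 = 7.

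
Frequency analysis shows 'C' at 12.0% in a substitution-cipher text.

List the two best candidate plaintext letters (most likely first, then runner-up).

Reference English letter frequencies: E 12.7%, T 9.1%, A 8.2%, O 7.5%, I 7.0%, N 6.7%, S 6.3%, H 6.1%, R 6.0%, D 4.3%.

Step 1: Observed frequency of 'C' is 12.0%.
Step 2: Compute distances to each reference frequency and sort:
  E (12.7%): difference = 0.7% <-- BEST
  T (9.1%): difference = 2.9% <-- RUNNER-UP
  A (8.2%): difference = 3.8%
  O (7.5%): difference = 4.5%
  I (7.0%): difference = 5.0%
Step 3: Most likely is 'E' (12.7%, diff 0.7%); second most likely is 'T' (9.1%, diff 2.9%).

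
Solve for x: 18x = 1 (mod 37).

Step 1: We need x such that 18 * x = 1 (mod 37).
Step 2: Using the extended Euclidean algorithm or trial:
  18 * 35 = 630 = 17 * 37 + 1.
Step 3: Since 630 mod 37 = 1, the inverse is x = 35.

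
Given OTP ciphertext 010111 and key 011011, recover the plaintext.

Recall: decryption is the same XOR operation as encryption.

Step 1: XOR ciphertext with key:
  Ciphertext: 010111
  Key:        011011
  XOR:        001100
Step 2: Plaintext = 001100 = 12 in decimal.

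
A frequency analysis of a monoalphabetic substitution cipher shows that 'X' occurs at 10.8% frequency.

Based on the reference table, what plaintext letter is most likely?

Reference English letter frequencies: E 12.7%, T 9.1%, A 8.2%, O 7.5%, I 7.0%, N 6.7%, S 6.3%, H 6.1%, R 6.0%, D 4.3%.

Step 1: The observed frequency is 10.8%.
Step 2: Compare with English frequencies:
  E: 12.7% (difference: 1.9%)
  T: 9.1% (difference: 1.7%) <-- closest
  A: 8.2% (difference: 2.6%)
  O: 7.5% (difference: 3.3%)
  I: 7.0% (difference: 3.8%)
  N: 6.7% (difference: 4.1%)
  S: 6.3% (difference: 4.5%)
  H: 6.1% (difference: 4.7%)
  R: 6.0% (difference: 4.8%)
  D: 4.3% (difference: 6.5%)
Step 3: 'X' most likely represents 'T' (frequency 9.1%).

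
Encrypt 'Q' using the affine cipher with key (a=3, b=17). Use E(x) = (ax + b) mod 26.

Step 1: Convert 'Q' to number: x = 16.
Step 2: E(16) = (3 * 16 + 17) mod 26 = 65 mod 26 = 13.
Step 3: Convert 13 back to letter: N.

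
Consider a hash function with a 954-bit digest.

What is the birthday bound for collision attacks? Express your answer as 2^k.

Step 1: The birthday paradox gives collision probability ~50% after sqrt(2^n) = 2^(n/2) hashes.
Step 2: For 954-bit output: 2^(954/2) = 2^477.
Step 3: Approximately 2^477 hash computations needed.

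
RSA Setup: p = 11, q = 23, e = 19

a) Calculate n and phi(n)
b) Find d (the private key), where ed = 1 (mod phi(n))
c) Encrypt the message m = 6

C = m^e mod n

Step 1: n = 11 * 23 = 253.
Step 2: phi(n) = (11-1)(23-1) = 10 * 22 = 220.
Step 3: Find d = 19^(-1) mod 220 = 139.
  Verify: 19 * 139 = 2641 = 1 (mod 220).
Step 4: C = 6^19 mod 253 = 156.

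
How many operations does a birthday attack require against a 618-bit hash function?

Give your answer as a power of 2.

Step 1: The birthday paradox gives collision probability ~50% after sqrt(2^n) = 2^(n/2) hashes.
Step 2: For 618-bit output: 2^(618/2) = 2^309.
Step 3: Approximately 2^309 hash computations needed.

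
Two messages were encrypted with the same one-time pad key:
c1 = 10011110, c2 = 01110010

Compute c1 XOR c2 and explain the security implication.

Step 1: c1 XOR c2 = (m1 XOR k) XOR (m2 XOR k).
Step 2: By XOR associativity/commutativity: = m1 XOR m2 XOR k XOR k = m1 XOR m2.
Step 3: 10011110 XOR 01110010 = 11101100 = 236.
Step 4: The key cancels out! An attacker learns m1 XOR m2 = 236, revealing the relationship between plaintexts.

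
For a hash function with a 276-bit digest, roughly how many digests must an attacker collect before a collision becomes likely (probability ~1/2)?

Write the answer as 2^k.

Step 1: The birthday paradox gives collision probability ~50% after sqrt(2^n) = 2^(n/2) hashes.
Step 2: For 276-bit output: 2^(276/2) = 2^138.
Step 3: Approximately 2^138 hash computations needed.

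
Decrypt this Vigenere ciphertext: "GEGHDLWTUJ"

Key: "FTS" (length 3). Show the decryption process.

Step 1: Key 'FTS' has length 3. Extended key: FTSFTSFTSF
Step 2: Decrypt each position:
  G(6) - F(5) = 1 = B
  E(4) - T(19) = 11 = L
  G(6) - S(18) = 14 = O
  H(7) - F(5) = 2 = C
  D(3) - T(19) = 10 = K
  L(11) - S(18) = 19 = T
  W(22) - F(5) = 17 = R
  T(19) - T(19) = 0 = A
  U(20) - S(18) = 2 = C
  J(9) - F(5) = 4 = E
Plaintext: BLOCKTRACE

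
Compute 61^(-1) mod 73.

Step 1: We need x such that 61 * x = 1 (mod 73).
Step 2: Using the extended Euclidean algorithm or trial:
  61 * 6 = 366 = 5 * 73 + 1.
Step 3: Since 366 mod 73 = 1, the inverse is x = 6.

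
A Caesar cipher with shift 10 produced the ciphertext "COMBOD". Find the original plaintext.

Step 1: Reverse the shift by subtracting 10 from each letter position.
  C (position 2) -> position (2-10) mod 26 = 18 -> S
  O (position 14) -> position (14-10) mod 26 = 4 -> E
  M (position 12) -> position (12-10) mod 26 = 2 -> C
  B (position 1) -> position (1-10) mod 26 = 17 -> R
  O (position 14) -> position (14-10) mod 26 = 4 -> E
  D (position 3) -> position (3-10) mod 26 = 19 -> T
Decrypted message: SECRET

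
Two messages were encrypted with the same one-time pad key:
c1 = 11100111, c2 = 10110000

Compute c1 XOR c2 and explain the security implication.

Step 1: c1 XOR c2 = (m1 XOR k) XOR (m2 XOR k).
Step 2: By XOR associativity/commutativity: = m1 XOR m2 XOR k XOR k = m1 XOR m2.
Step 3: 11100111 XOR 10110000 = 01010111 = 87.
Step 4: The key cancels out! An attacker learns m1 XOR m2 = 87, revealing the relationship between plaintexts.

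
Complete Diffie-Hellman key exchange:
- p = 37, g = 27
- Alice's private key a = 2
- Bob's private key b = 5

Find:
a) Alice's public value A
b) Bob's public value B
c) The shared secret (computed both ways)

Step 1: A = g^a mod p = 27^2 mod 37 = 26.
Step 2: B = g^b mod p = 27^5 mod 37 = 11.
Step 3: Alice computes s = B^a mod p = 11^2 mod 37 = 10.
Step 4: Bob computes s = A^b mod p = 26^5 mod 37 = 10.
Both sides agree: shared secret = 10.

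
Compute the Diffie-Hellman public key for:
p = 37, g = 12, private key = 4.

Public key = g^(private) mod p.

Step 1: A = g^a mod p = 12^4 mod 37.
  12^1 mod 37 = 12
  12^2 mod 37 = (12 * 12) mod 37 = 33
  12^3 mod 37 = (33 * 12) mod 37 = 26
  12^4 mod 37 = (26 * 12) mod 37 = 16
Result: A = 16.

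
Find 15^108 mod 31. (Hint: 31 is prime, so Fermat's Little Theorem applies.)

Step 1: Since 31 is prime, by Fermat's Little Theorem: 15^30 = 1 (mod 31).
Step 2: Reduce exponent: 108 mod 30 = 18.
Step 3: So 15^108 = 15^18 (mod 31).
Step 4: 15^18 mod 31 = 4.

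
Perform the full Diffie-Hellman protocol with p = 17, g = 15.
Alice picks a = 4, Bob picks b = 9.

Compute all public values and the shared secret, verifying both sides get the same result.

Step 1: A = g^a mod p = 15^4 mod 17 = 16.
Step 2: B = g^b mod p = 15^9 mod 17 = 15.
Step 3: Alice computes s = B^a mod p = 15^4 mod 17 = 16.
Step 4: Bob computes s = A^b mod p = 16^9 mod 17 = 16.
Both sides agree: shared secret = 16.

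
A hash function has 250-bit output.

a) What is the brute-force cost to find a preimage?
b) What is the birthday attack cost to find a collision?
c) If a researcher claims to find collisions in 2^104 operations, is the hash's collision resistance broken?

Step 1: Preimage resistance requires brute-force of 2^250 operations.
Step 2: Collision resistance (birthday bound) = 2^(250/2) = 2^125.
Step 3: The claimed attack costs 2^104 operations.
Step 4: Since 2^104 < 2^125, the claimed attack beats the generic birthday bound, so collision resistance is broken.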